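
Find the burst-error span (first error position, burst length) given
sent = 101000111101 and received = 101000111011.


XOR: 000000000110

Burst at position 9, length 2


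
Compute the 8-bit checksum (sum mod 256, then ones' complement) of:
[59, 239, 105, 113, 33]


Sum = 549 mod 256 = 37
Complement = 218

218


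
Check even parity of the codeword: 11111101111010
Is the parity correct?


Number of 1s: 11

No, parity error (11 ones)


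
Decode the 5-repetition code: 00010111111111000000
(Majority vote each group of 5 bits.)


Groups: 00010, 11111, 11110, 00000
Majority votes: 0110

0110


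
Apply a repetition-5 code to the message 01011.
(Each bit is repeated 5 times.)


Each bit -> 5 copies

0000011111000001111111111


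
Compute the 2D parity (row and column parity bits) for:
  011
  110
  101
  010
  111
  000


Row parities: 000110
Column parities: 101

Row P: 000110, Col P: 101, Corner: 0


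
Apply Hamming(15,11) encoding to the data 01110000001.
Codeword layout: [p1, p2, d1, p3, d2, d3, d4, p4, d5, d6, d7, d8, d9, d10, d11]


Parity bits: p1=1, p2=1, p3=0, p4=1

110011110000001


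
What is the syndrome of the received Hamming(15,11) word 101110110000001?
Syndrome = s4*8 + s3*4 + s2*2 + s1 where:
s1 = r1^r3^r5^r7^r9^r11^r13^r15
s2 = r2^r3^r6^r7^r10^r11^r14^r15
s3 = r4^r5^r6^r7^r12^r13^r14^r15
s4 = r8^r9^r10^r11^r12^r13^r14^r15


s1=1, s2=1, s3=0, s4=0

Syndrome = 3 (error at position 3)


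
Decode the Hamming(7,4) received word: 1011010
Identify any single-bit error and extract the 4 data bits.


Syndrome = 0: no error detected

Data: 1010 (no errors)


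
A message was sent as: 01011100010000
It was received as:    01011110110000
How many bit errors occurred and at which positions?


XOR: 00000010100000

2 error(s) at position(s): 6, 8


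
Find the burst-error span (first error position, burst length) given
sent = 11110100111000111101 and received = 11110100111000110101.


XOR: 00000000000000001000

Burst at position 16, length 1


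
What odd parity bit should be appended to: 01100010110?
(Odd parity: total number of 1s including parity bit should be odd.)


Number of 1s in data: 5
Parity bit: 0

0


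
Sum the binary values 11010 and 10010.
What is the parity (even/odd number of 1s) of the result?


11010 = 26
10010 = 18
Sum = 44 = 101100
1s count = 3

odd parity (3 ones in 101100)


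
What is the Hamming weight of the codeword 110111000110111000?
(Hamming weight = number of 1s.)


Counting 1s in 110111000110111000

10


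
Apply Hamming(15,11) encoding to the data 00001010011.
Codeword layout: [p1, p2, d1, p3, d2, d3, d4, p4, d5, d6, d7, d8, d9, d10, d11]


Parity bits: p1=1, p2=1, p3=0, p4=0

110000001010011


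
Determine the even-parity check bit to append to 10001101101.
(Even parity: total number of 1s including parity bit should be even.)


Number of 1s in data: 6
Parity bit: 0

0


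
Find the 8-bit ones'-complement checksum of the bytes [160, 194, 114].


Sum = 468 mod 256 = 212
Complement = 43

43


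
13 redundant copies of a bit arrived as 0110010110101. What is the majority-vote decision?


Ones: 7 out of 13
Threshold: 7

1 (7/13 voted 1)


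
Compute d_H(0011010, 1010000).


XOR: 1001010
Count of 1s: 3

3


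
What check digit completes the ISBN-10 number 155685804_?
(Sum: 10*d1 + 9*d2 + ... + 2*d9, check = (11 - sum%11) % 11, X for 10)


Weighted sum: 250
250 mod 11 = 8

Check digit: 3


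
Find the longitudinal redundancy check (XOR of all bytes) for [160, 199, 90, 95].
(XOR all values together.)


XOR chain: 160 ^ 199 ^ 90 ^ 95 = 98

98


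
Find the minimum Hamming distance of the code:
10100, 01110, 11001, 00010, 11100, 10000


Comparing all pairs, minimum distance: 1
Can detect 0 errors, correct 0 errors

1


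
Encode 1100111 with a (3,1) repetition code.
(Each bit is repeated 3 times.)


Each bit -> 3 copies

111111000000111111111


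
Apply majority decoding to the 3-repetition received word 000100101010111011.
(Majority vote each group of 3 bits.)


Groups: 000, 100, 101, 010, 111, 011
Majority votes: 001011

001011


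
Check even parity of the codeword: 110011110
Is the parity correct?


Number of 1s: 6

Yes, parity is correct (6 ones)


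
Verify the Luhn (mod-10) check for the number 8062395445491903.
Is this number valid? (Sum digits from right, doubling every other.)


Luhn sum = 76
76 mod 10 = 6

Invalid (Luhn sum mod 10 = 6)


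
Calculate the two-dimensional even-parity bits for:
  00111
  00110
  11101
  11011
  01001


Row parities: 10000
Column parities: 01110

Row P: 10000, Col P: 01110, Corner: 1


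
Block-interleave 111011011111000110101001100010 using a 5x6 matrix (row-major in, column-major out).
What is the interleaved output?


Matrix:
  111011
  011111
  000110
  101001
  100010
Read columns: 100111100011010011001110111010

100111100011010011001110111010


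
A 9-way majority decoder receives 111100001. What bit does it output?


Ones: 5 out of 9
Threshold: 5

1 (5/9 voted 1)


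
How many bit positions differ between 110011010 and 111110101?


XOR: 001101111
Count of 1s: 6

6


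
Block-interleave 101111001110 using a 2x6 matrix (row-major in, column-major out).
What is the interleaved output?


Matrix:
  101111
  001110
Read columns: 100011111110

100011111110


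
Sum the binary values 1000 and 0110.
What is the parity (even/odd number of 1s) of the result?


1000 = 8
0110 = 6
Sum = 14 = 1110
1s count = 3

odd parity (3 ones in 1110)


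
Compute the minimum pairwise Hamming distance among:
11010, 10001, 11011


Comparing all pairs, minimum distance: 1
Can detect 0 errors, correct 0 errors

1


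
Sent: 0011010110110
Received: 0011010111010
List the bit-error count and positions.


XOR: 0000000001100

2 error(s) at position(s): 9, 10


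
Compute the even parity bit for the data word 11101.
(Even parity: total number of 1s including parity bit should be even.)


Number of 1s in data: 4
Parity bit: 0

0


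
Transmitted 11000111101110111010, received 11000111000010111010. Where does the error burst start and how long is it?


XOR: 00000000101100000000

Burst at position 8, length 4


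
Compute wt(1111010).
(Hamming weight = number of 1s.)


Counting 1s in 1111010

5


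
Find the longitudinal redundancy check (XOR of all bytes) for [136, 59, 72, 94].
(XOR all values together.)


XOR chain: 136 ^ 59 ^ 72 ^ 94 = 165

165


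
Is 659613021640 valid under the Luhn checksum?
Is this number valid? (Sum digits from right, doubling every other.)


Luhn sum = 46
46 mod 10 = 6

Invalid (Luhn sum mod 10 = 6)


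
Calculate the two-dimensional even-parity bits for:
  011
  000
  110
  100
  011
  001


Row parities: 000101
Column parities: 011

Row P: 000101, Col P: 011, Corner: 0


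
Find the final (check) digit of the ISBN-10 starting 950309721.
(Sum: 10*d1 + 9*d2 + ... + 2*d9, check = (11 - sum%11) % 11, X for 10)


Weighted sum: 237
237 mod 11 = 6

Check digit: 5


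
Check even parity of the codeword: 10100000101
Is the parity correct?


Number of 1s: 4

Yes, parity is correct (4 ones)


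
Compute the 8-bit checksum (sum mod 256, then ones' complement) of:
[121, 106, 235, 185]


Sum = 647 mod 256 = 135
Complement = 120

120


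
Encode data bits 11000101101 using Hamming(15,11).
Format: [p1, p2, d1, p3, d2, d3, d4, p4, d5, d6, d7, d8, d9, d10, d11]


Parity bits: p1=0, p2=1, p3=0, p4=0

011010000101101


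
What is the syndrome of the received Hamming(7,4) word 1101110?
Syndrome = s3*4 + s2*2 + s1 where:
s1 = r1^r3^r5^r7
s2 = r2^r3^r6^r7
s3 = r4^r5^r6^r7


s1=0, s2=0, s3=1

Syndrome = 4 (error at position 4)


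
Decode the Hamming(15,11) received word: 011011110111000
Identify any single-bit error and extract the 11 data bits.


Syndrome = 0: no error detected

Data: 11110111000 (no errors)


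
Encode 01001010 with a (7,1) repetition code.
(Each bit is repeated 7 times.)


Each bit -> 7 copies

00000001111111000000000000001111111000000011111110000000


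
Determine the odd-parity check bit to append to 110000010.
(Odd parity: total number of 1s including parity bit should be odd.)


Number of 1s in data: 3
Parity bit: 0

0


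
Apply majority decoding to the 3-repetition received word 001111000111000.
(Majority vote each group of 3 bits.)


Groups: 001, 111, 000, 111, 000
Majority votes: 01010

01010


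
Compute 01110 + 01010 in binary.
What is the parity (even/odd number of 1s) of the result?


01110 = 14
01010 = 10
Sum = 24 = 11000
1s count = 2

even parity (2 ones in 11000)


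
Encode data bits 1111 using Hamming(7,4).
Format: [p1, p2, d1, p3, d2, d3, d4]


Parity bits: p1=1, p2=1, p3=1

1111111


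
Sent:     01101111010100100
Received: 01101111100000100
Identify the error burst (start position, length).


XOR: 00000000110100000

Burst at position 8, length 4


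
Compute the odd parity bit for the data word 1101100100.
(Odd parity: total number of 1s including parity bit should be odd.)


Number of 1s in data: 5
Parity bit: 0

0


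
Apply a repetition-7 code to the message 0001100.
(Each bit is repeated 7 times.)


Each bit -> 7 copies

0000000000000000000001111111111111100000000000000


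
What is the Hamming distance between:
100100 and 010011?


XOR: 110111
Count of 1s: 5

5


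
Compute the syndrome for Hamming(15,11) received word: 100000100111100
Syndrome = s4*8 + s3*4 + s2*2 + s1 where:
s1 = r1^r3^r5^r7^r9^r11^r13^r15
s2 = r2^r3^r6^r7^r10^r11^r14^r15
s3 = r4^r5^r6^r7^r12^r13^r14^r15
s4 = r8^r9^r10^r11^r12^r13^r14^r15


s1=0, s2=1, s3=1, s4=0

Syndrome = 6 (error at position 6)


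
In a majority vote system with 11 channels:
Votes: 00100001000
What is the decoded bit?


Ones: 2 out of 11
Threshold: 6

0 (2/11 voted 1)


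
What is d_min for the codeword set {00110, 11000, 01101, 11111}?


Comparing all pairs, minimum distance: 2
Can detect 1 errors, correct 0 errors

2


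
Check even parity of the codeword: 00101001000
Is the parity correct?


Number of 1s: 3

No, parity error (3 ones)


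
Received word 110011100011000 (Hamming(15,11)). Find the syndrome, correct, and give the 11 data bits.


Syndrome = 0: no error detected

Data: 01110011000 (no errors)


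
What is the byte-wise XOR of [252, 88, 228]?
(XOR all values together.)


XOR chain: 252 ^ 88 ^ 228 = 64

64


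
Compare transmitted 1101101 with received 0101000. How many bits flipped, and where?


XOR: 1000101

3 error(s) at position(s): 0, 4, 6


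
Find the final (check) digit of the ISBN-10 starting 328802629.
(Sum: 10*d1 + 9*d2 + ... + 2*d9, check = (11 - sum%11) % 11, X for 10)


Weighted sum: 226
226 mod 11 = 6

Check digit: 5


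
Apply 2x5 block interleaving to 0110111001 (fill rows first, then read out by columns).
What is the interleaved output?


Matrix:
  01101
  11001
Read columns: 0111100011

0111100011


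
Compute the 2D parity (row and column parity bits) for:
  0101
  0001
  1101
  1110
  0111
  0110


Row parities: 011110
Column parities: 0110

Row P: 011110, Col P: 0110, Corner: 0


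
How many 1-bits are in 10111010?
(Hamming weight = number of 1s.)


Counting 1s in 10111010

5


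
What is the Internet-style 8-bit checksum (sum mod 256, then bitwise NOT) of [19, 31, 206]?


Sum = 256 mod 256 = 0
Complement = 255

255


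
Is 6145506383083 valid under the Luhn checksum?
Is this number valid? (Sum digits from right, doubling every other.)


Luhn sum = 54
54 mod 10 = 4

Invalid (Luhn sum mod 10 = 4)


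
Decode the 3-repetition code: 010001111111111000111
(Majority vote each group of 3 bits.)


Groups: 010, 001, 111, 111, 111, 000, 111
Majority votes: 0011101

0011101


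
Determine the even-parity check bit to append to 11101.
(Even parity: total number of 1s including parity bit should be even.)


Number of 1s in data: 4
Parity bit: 0

0


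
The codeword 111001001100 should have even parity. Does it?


Number of 1s: 6

Yes, parity is correct (6 ones)


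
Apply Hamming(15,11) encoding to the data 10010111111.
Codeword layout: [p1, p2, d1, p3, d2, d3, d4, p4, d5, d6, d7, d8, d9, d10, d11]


Parity bits: p1=1, p2=0, p3=1, p4=0

101100100111111


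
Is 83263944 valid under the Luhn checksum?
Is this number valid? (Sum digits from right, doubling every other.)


Luhn sum = 47
47 mod 10 = 7

Invalid (Luhn sum mod 10 = 7)


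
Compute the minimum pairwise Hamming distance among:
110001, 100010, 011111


Comparing all pairs, minimum distance: 3
Can detect 2 errors, correct 1 errors

3


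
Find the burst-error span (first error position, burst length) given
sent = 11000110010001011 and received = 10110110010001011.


XOR: 01110000000000000

Burst at position 1, length 3


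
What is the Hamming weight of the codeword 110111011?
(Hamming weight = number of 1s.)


Counting 1s in 110111011

7


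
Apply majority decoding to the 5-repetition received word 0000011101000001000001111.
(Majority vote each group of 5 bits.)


Groups: 00000, 11101, 00000, 10000, 01111
Majority votes: 01001

01001


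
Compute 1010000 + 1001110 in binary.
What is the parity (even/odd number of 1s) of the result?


1010000 = 80
1001110 = 78
Sum = 158 = 10011110
1s count = 5

odd parity (5 ones in 10011110)


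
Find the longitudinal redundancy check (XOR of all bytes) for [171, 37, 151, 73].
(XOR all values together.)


XOR chain: 171 ^ 37 ^ 151 ^ 73 = 80

80


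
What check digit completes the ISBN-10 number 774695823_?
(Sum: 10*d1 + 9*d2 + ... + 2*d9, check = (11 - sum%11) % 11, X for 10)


Weighted sum: 330
330 mod 11 = 0

Check digit: 0


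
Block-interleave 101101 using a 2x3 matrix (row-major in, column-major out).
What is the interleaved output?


Matrix:
  101
  101
Read columns: 110011

110011


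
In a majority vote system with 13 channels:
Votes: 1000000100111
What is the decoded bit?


Ones: 5 out of 13
Threshold: 7

0 (5/13 voted 1)


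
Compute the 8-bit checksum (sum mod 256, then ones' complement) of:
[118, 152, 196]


Sum = 466 mod 256 = 210
Complement = 45

45


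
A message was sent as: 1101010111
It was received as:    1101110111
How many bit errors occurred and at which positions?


XOR: 0000100000

1 error(s) at position(s): 4


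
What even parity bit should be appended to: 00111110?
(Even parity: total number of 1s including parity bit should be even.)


Number of 1s in data: 5
Parity bit: 1

1


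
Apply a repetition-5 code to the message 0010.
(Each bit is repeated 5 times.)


Each bit -> 5 copies

00000000001111100000


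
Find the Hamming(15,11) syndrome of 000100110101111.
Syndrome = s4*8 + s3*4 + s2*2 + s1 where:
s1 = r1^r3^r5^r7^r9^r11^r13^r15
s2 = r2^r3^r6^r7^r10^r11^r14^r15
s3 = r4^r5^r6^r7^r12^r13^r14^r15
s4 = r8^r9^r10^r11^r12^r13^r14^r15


s1=1, s2=0, s3=0, s4=0

Syndrome = 1 (error at position 1)


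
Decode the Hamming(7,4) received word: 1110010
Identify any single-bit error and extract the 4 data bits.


Syndrome = 6: error at position 6

Data: 1000 (corrected bit 6)


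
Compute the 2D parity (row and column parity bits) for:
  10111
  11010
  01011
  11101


Row parities: 0110
Column parities: 11011

Row P: 0110, Col P: 11011, Corner: 0


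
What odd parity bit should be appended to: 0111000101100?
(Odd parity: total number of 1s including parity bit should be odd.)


Number of 1s in data: 6
Parity bit: 1

1


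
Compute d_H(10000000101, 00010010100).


XOR: 10010010001
Count of 1s: 4

4


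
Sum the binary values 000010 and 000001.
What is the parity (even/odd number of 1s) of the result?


000010 = 2
000001 = 1
Sum = 3 = 11
1s count = 2

even parity (2 ones in 11)


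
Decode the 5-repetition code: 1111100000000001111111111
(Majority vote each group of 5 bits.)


Groups: 11111, 00000, 00000, 11111, 11111
Majority votes: 10011

10011


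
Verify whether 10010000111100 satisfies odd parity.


Number of 1s: 6

No, parity error (6 ones)


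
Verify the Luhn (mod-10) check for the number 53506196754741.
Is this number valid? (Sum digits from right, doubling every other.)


Luhn sum = 58
58 mod 10 = 8

Invalid (Luhn sum mod 10 = 8)


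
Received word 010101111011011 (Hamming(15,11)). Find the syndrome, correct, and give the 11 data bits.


Syndrome = 0: no error detected

Data: 00111011011 (no errors)


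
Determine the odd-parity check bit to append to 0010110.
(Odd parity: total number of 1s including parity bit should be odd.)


Number of 1s in data: 3
Parity bit: 0

0


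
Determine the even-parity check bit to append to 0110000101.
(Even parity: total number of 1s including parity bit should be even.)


Number of 1s in data: 4
Parity bit: 0

0


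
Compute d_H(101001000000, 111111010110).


XOR: 010110010110
Count of 1s: 6

6


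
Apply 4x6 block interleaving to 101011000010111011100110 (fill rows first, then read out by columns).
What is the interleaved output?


Matrix:
  101011
  000010
  111011
  100110
Read columns: 101100101010000111111010

101100101010000111111010


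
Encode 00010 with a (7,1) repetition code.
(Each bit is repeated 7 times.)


Each bit -> 7 copies

00000000000000000000011111110000000


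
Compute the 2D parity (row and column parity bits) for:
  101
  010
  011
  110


Row parities: 0100
Column parities: 010

Row P: 0100, Col P: 010, Corner: 1


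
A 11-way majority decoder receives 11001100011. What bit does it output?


Ones: 6 out of 11
Threshold: 6

1 (6/11 voted 1)


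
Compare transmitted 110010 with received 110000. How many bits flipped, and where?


XOR: 000010

1 error(s) at position(s): 4


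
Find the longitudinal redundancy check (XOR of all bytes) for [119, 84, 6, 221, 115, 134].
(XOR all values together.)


XOR chain: 119 ^ 84 ^ 6 ^ 221 ^ 115 ^ 134 = 13

13


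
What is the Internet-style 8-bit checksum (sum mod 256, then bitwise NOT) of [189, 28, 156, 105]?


Sum = 478 mod 256 = 222
Complement = 33

33


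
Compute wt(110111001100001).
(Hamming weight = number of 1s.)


Counting 1s in 110111001100001

8


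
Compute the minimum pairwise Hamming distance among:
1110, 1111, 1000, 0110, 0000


Comparing all pairs, minimum distance: 1
Can detect 0 errors, correct 0 errors

1


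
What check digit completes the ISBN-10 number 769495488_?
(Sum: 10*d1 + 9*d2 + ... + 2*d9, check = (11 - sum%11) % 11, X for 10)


Weighted sum: 359
359 mod 11 = 7

Check digit: 4


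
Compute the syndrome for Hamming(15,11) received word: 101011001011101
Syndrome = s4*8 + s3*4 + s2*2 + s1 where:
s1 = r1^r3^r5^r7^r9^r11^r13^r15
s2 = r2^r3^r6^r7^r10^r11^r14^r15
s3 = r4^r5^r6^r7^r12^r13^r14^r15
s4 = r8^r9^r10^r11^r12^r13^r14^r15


s1=1, s2=0, s3=1, s4=1

Syndrome = 13 (error at position 13)


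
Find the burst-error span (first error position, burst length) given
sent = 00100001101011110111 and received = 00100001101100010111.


XOR: 00000000000111100000

Burst at position 11, length 4


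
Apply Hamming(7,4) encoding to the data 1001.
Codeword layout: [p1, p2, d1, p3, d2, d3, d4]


Parity bits: p1=0, p2=0, p3=1

0011001


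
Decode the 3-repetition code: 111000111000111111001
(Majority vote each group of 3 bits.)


Groups: 111, 000, 111, 000, 111, 111, 001
Majority votes: 1010110

1010110


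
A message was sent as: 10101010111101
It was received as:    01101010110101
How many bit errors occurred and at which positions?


XOR: 11000000001000

3 error(s) at position(s): 0, 1, 10


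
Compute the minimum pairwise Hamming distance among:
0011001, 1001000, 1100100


Comparing all pairs, minimum distance: 3
Can detect 2 errors, correct 1 errors

3


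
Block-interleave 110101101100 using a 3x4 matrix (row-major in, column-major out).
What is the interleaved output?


Matrix:
  1101
  0110
  1100
Read columns: 101111010100

101111010100


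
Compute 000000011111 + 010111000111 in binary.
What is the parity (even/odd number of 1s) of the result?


000000011111 = 31
010111000111 = 1479
Sum = 1510 = 10111100110
1s count = 7

odd parity (7 ones in 10111100110)


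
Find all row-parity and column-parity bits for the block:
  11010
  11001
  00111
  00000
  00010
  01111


Row parities: 111010
Column parities: 01001

Row P: 111010, Col P: 01001, Corner: 0


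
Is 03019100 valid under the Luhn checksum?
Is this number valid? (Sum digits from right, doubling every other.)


Luhn sum = 14
14 mod 10 = 4

Invalid (Luhn sum mod 10 = 4)


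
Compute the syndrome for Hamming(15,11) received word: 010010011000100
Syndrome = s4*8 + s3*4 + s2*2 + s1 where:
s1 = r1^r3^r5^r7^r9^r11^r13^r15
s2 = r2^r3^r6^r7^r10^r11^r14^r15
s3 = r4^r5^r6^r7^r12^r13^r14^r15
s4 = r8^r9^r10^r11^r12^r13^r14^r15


s1=1, s2=1, s3=0, s4=1

Syndrome = 11 (error at position 11)


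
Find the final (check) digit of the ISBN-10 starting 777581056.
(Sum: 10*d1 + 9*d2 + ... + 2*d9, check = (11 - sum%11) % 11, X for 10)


Weighted sum: 304
304 mod 11 = 7

Check digit: 4


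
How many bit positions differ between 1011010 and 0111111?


XOR: 1100101
Count of 1s: 4

4


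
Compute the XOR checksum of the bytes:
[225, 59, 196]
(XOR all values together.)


XOR chain: 225 ^ 59 ^ 196 = 30

30


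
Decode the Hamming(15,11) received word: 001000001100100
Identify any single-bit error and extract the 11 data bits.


Syndrome = 13: error at position 13

Data: 10001100000 (corrected bit 13)


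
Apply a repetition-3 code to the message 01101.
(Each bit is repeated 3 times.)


Each bit -> 3 copies

000111111000111


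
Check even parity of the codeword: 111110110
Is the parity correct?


Number of 1s: 7

No, parity error (7 ones)


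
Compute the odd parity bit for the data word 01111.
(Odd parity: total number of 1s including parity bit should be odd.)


Number of 1s in data: 4
Parity bit: 1

1


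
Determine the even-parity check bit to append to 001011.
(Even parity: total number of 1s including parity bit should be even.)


Number of 1s in data: 3
Parity bit: 1

1


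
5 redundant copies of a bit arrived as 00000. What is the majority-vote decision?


Ones: 0 out of 5
Threshold: 3

0 (0/5 voted 1)


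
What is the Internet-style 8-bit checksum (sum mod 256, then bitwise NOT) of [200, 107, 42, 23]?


Sum = 372 mod 256 = 116
Complement = 139

139


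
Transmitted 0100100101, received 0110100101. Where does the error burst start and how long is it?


XOR: 0010000000

Burst at position 2, length 1


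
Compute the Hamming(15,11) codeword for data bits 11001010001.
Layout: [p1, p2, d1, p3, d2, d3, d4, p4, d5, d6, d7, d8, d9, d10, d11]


Parity bits: p1=1, p2=1, p3=0, p4=1

111010011010001


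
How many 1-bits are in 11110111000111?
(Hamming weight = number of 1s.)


Counting 1s in 11110111000111

10


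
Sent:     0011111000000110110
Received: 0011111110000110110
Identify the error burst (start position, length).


XOR: 0000000110000000000

Burst at position 7, length 2


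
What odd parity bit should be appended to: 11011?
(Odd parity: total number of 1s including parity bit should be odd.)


Number of 1s in data: 4
Parity bit: 1

1


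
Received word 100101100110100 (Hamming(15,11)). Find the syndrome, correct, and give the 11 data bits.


Syndrome = 8: error at position 8

Data: 00110110100 (corrected bit 8)


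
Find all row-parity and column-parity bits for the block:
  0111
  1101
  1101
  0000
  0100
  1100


Row parities: 111010
Column parities: 1111

Row P: 111010, Col P: 1111, Corner: 0


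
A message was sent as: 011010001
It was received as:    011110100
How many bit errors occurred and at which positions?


XOR: 000100101

3 error(s) at position(s): 3, 6, 8


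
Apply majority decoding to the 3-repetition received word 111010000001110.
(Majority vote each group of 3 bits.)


Groups: 111, 010, 000, 001, 110
Majority votes: 10001

10001


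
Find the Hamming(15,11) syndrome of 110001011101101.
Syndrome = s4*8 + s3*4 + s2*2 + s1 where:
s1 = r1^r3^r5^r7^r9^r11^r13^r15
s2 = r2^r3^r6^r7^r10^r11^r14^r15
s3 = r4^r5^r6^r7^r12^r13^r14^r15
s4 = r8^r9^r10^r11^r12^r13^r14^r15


s1=0, s2=0, s3=0, s4=0

Syndrome = 0 (no error)


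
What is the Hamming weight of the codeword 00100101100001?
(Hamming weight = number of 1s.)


Counting 1s in 00100101100001

5


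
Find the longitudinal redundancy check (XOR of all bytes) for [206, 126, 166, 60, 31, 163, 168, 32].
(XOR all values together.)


XOR chain: 206 ^ 126 ^ 166 ^ 60 ^ 31 ^ 163 ^ 168 ^ 32 = 30

30


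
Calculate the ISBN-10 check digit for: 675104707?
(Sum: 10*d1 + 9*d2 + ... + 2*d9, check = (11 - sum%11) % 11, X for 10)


Weighted sum: 232
232 mod 11 = 1

Check digit: X


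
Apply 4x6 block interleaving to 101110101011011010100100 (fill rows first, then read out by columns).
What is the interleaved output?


Matrix:
  101110
  101011
  011010
  100100
Read columns: 110100101110100111100100

110100101110100111100100


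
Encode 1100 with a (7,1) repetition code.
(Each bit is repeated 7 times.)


Each bit -> 7 copies

1111111111111100000000000000


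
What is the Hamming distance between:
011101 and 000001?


XOR: 011100
Count of 1s: 3

3


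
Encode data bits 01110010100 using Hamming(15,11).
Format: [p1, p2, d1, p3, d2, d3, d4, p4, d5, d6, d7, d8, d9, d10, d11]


Parity bits: p1=0, p2=1, p3=0, p4=0

010011100010100


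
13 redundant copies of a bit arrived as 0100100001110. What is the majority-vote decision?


Ones: 5 out of 13
Threshold: 7

0 (5/13 voted 1)


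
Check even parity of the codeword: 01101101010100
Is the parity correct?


Number of 1s: 7

No, parity error (7 ones)


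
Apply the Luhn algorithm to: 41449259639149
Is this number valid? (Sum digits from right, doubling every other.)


Luhn sum = 75
75 mod 10 = 5

Invalid (Luhn sum mod 10 = 5)


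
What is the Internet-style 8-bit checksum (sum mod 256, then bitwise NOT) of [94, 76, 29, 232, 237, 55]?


Sum = 723 mod 256 = 211
Complement = 44

44


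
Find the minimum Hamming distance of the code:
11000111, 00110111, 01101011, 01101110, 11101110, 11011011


Comparing all pairs, minimum distance: 1
Can detect 0 errors, correct 0 errors

1


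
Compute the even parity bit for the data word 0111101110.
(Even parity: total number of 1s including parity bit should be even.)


Number of 1s in data: 7
Parity bit: 1

1


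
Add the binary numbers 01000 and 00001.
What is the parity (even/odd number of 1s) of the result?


01000 = 8
00001 = 1
Sum = 9 = 1001
1s count = 2

even parity (2 ones in 1001)


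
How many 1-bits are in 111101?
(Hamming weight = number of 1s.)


Counting 1s in 111101

5


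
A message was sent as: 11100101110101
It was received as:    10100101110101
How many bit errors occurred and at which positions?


XOR: 01000000000000

1 error(s) at position(s): 1


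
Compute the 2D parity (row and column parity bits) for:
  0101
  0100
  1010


Row parities: 010
Column parities: 1011

Row P: 010, Col P: 1011, Corner: 1


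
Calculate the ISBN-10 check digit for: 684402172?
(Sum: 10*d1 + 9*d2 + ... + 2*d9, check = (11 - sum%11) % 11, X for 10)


Weighted sum: 231
231 mod 11 = 0

Check digit: 0


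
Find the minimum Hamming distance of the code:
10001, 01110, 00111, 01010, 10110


Comparing all pairs, minimum distance: 1
Can detect 0 errors, correct 0 errors

1


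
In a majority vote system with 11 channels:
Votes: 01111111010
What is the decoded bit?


Ones: 8 out of 11
Threshold: 6

1 (8/11 voted 1)


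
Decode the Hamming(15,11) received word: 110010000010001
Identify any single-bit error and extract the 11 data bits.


Syndrome = 2: error at position 2

Data: 01000010001 (corrected bit 2)


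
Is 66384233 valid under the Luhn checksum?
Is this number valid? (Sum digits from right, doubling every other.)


Luhn sum = 42
42 mod 10 = 2

Invalid (Luhn sum mod 10 = 2)


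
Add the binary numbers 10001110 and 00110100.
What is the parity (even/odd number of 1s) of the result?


10001110 = 142
00110100 = 52
Sum = 194 = 11000010
1s count = 3

odd parity (3 ones in 11000010)


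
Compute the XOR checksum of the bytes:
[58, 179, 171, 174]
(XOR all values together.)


XOR chain: 58 ^ 179 ^ 171 ^ 174 = 140

140


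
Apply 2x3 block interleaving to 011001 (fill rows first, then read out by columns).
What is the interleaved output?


Matrix:
  011
  001
Read columns: 001011

001011


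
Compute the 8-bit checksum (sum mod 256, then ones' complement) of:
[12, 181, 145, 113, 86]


Sum = 537 mod 256 = 25
Complement = 230

230


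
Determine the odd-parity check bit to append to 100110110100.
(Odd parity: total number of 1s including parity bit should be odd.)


Number of 1s in data: 6
Parity bit: 1

1


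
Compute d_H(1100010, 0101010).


XOR: 1001000
Count of 1s: 2

2


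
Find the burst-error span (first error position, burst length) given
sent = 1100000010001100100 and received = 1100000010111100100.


XOR: 0000000000110000000

Burst at position 10, length 2


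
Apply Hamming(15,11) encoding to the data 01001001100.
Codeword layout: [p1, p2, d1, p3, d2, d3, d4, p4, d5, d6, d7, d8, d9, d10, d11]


Parity bits: p1=1, p2=0, p3=1, p4=1

100110011001100


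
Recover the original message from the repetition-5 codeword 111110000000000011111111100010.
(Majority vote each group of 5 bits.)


Groups: 11111, 00000, 00000, 01111, 11111, 00010
Majority votes: 100110

100110


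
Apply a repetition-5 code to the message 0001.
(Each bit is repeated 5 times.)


Each bit -> 5 copies

00000000000000011111


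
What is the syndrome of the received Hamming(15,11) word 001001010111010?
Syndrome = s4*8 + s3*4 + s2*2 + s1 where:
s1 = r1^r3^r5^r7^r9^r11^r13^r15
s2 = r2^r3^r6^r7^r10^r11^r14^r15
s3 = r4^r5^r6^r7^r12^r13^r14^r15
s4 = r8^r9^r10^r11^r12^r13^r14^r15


s1=0, s2=1, s3=1, s4=1

Syndrome = 14 (error at position 14)


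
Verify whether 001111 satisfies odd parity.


Number of 1s: 4

No, parity error (4 ones)


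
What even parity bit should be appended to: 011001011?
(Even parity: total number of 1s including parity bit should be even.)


Number of 1s in data: 5
Parity bit: 1

1


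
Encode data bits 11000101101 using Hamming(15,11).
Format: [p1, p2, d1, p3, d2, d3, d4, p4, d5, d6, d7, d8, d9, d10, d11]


Parity bits: p1=0, p2=1, p3=0, p4=0

011010000101101


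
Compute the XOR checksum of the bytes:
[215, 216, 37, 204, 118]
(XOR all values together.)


XOR chain: 215 ^ 216 ^ 37 ^ 204 ^ 118 = 144

144


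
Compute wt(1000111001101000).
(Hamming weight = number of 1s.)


Counting 1s in 1000111001101000

7


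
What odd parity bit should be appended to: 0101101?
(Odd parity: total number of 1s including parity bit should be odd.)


Number of 1s in data: 4
Parity bit: 1

1


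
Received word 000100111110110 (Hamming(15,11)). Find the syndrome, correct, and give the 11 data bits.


Syndrome = 0: no error detected

Data: 00011110110 (no errors)


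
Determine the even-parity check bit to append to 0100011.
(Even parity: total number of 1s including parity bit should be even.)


Number of 1s in data: 3
Parity bit: 1

1


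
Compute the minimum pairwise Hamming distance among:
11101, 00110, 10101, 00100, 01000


Comparing all pairs, minimum distance: 1
Can detect 0 errors, correct 0 errors

1


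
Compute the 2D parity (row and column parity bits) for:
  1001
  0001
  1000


Row parities: 011
Column parities: 0000

Row P: 011, Col P: 0000, Corner: 0


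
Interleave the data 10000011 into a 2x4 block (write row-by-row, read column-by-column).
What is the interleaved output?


Matrix:
  1000
  0011
Read columns: 10000101

10000101


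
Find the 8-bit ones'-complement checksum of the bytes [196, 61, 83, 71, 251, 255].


Sum = 917 mod 256 = 149
Complement = 106

106


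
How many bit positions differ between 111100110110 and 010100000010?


XOR: 101000110100
Count of 1s: 5

5


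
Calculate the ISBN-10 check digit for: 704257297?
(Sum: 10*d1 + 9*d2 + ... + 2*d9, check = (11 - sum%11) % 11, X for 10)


Weighted sum: 230
230 mod 11 = 10

Check digit: 1


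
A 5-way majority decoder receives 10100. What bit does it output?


Ones: 2 out of 5
Threshold: 3

0 (2/5 voted 1)


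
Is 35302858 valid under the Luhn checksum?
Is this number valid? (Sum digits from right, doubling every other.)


Luhn sum = 38
38 mod 10 = 8

Invalid (Luhn sum mod 10 = 8)


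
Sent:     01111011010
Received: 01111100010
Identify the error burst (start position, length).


XOR: 00000111000

Burst at position 5, length 3


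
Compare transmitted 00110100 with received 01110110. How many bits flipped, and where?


XOR: 01000010

2 error(s) at position(s): 1, 6


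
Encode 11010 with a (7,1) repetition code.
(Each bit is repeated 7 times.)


Each bit -> 7 copies

11111111111111000000011111110000000


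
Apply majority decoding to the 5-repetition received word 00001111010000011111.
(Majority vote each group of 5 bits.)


Groups: 00001, 11101, 00000, 11111
Majority votes: 0101

0101


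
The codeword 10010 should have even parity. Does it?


Number of 1s: 2

Yes, parity is correct (2 ones)


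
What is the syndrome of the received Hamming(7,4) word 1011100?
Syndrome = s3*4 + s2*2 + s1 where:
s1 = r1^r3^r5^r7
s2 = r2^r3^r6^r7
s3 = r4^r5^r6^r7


s1=1, s2=1, s3=0

Syndrome = 3 (error at position 3)


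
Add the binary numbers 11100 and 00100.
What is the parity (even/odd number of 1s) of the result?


11100 = 28
00100 = 4
Sum = 32 = 100000
1s count = 1

odd parity (1 ones in 100000)


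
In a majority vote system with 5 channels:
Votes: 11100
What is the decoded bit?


Ones: 3 out of 5
Threshold: 3

1 (3/5 voted 1)


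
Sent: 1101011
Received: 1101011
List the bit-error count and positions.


XOR: 0000000

0 errors (received matches sent)


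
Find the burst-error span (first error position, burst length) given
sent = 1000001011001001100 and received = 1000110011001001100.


XOR: 0000111000000000000

Burst at position 4, length 3


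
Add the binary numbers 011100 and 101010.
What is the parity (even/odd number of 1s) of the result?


011100 = 28
101010 = 42
Sum = 70 = 1000110
1s count = 3

odd parity (3 ones in 1000110)


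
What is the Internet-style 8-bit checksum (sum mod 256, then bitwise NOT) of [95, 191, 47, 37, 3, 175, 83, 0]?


Sum = 631 mod 256 = 119
Complement = 136

136


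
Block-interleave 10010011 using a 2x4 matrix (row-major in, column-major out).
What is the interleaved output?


Matrix:
  1001
  0011
Read columns: 10000111

10000111


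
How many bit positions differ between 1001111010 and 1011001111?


XOR: 0010110101
Count of 1s: 5

5


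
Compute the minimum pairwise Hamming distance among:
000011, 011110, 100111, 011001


Comparing all pairs, minimum distance: 2
Can detect 1 errors, correct 0 errors

2


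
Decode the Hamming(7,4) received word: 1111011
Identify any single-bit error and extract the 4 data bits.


Syndrome = 5: error at position 5

Data: 1111 (corrected bit 5)


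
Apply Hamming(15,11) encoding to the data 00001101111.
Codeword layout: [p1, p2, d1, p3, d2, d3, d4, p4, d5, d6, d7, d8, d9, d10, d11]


Parity bits: p1=1, p2=1, p3=0, p4=0

110000001101111


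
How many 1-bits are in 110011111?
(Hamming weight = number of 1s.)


Counting 1s in 110011111

7


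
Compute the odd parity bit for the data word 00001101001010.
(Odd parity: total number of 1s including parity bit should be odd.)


Number of 1s in data: 5
Parity bit: 0

0


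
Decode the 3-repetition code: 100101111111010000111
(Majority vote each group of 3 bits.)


Groups: 100, 101, 111, 111, 010, 000, 111
Majority votes: 0111001

0111001


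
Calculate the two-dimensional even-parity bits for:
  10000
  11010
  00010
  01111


Row parities: 1110
Column parities: 00111

Row P: 1110, Col P: 00111, Corner: 1


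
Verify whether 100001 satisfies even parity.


Number of 1s: 2

Yes, parity is correct (2 ones)


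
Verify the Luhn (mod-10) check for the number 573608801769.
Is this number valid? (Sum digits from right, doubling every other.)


Luhn sum = 56
56 mod 10 = 6

Invalid (Luhn sum mod 10 = 6)


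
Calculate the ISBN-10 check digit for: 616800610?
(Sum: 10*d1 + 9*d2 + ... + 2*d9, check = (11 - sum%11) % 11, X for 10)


Weighted sum: 200
200 mod 11 = 2

Check digit: 9


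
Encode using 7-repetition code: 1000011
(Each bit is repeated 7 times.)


Each bit -> 7 copies

1111111000000000000000000000000000011111111111111


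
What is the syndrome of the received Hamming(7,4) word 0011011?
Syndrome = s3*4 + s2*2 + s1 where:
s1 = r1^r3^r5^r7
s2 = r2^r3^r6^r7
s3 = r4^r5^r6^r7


s1=0, s2=1, s3=1

Syndrome = 6 (error at position 6)


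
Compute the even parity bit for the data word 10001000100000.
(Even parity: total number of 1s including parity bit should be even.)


Number of 1s in data: 3
Parity bit: 1

1


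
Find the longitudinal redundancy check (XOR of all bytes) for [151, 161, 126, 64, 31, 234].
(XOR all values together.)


XOR chain: 151 ^ 161 ^ 126 ^ 64 ^ 31 ^ 234 = 253

253


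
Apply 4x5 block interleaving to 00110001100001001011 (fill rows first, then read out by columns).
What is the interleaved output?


Matrix:
  00110
  00110
  00010
  01011
Read columns: 00000001110011110001

00000001110011110001


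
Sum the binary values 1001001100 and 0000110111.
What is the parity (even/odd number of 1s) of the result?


1001001100 = 588
0000110111 = 55
Sum = 643 = 1010000011
1s count = 4

even parity (4 ones in 1010000011)


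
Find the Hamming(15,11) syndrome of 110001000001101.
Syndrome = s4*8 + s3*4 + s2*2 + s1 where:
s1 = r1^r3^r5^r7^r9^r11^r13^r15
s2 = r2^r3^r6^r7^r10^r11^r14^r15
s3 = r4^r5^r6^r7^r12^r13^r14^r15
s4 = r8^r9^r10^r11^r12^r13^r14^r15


s1=1, s2=1, s3=0, s4=1

Syndrome = 11 (error at position 11)


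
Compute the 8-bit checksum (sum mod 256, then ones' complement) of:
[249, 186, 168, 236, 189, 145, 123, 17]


Sum = 1313 mod 256 = 33
Complement = 222

222


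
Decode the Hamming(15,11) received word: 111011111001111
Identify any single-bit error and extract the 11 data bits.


Syndrome = 5: error at position 5

Data: 10111001111 (corrected bit 5)


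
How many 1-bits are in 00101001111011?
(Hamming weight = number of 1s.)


Counting 1s in 00101001111011

8


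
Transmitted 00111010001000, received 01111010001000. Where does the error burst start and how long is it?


XOR: 01000000000000

Burst at position 1, length 1


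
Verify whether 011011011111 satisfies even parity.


Number of 1s: 9

No, parity error (9 ones)


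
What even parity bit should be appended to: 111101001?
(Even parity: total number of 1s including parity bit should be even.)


Number of 1s in data: 6
Parity bit: 0

0


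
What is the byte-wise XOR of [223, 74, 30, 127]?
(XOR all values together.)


XOR chain: 223 ^ 74 ^ 30 ^ 127 = 244

244
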